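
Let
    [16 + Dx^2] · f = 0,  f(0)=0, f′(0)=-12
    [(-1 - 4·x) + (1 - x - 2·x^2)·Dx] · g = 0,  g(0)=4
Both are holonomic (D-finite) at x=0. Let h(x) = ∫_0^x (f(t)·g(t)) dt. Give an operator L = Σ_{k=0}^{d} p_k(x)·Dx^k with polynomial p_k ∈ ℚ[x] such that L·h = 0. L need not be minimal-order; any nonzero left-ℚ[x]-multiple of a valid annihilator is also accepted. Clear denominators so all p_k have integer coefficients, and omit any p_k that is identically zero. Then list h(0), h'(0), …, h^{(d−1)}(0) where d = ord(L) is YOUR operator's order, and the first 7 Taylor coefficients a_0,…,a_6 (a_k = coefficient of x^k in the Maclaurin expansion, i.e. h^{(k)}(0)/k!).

L = (-12 + 16·x + 32·x^2)·Dx + (2 + 8·x)·Dx^2 + (-1 + x + 2·x^2)·Dx^3  (order 3).
h: a_k = 0, 0, -24, -16, -4, -112/5, -616/15, …
ICs: h(0) = 0, h′(0) = 0, h′′(0) = -48.

f: a_k = 0, -12, 0, 32, 0, -128/5, 0, …
g: a_k = 4, 4, 12, 20, 44, 84, 172, …
f·g: L₀ = L_f ⊗_s L_g, ord ≤ 2·1.
h=∫₀ˣh₀: take L = L₀·Dx.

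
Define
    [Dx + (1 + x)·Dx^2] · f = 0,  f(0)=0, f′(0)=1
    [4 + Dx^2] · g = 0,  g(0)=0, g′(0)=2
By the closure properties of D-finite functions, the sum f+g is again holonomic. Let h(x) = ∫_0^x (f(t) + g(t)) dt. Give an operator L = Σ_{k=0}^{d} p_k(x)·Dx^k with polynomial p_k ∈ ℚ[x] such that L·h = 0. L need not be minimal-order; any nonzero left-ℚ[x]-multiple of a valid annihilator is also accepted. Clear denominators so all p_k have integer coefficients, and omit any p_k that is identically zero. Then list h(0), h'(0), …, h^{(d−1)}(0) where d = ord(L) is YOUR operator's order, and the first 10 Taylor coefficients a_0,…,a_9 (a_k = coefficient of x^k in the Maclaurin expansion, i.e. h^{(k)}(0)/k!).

f: a_k = 0, 1, -1/2, 1/3, -1/4, 1/5, -1/6, 1/7, -1/8, 1/9, …
g: a_k = 0, 2, 0, -4/3, 0, 4/15, 0, -8/315, 0, 4/2835, …
L₀ := lclm(L_f,L_g); ord L₀ ≤ 2+2.
h=∫h₀ ⇒ L = L₀·Dx.
L = (20 + 16·x + 8·x^2)·Dx^2 + (12 + 28·x + 24·x^2 + 8·x^3)·Dx^3 + (5 + 4·x + 2·x^2)·Dx^4 + (3 + 7·x + 6·x^2 + 2·x^3)·Dx^5  (order 5).
h: a_k = 0, 0, 3/2, -1/6, -1/4, -1/20, 7/90, -1/42, 37/2520, -1/72, …
ICs: h(0) = 0, h′(0) = 0, h′′(0) = 3, h′′′(0) = -1, h′′′′(0) = -6.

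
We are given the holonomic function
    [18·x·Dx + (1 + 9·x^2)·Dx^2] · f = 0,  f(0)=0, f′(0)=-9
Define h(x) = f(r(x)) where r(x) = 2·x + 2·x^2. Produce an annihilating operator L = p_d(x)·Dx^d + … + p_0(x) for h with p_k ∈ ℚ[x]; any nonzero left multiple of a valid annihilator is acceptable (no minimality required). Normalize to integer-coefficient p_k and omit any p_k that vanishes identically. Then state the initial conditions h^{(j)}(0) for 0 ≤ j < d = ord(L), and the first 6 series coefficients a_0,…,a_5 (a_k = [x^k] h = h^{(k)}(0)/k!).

L = (-2 + 72·x + 288·x^2 + 432·x^3 + 216·x^4)·Dx + (1 + 2·x + 36·x^2 + 144·x^3 + 180·x^4 + 72·x^5)·Dx^2  (order 2).
h: a_k = 0, -18, -18, 216, 648, -20088/5, …
ICs: h(0) = 0, h′(0) = -18.

f: a_k = 0, -9, 0, 27, 0, -729/5, …
L₀ from L_f via x↦r, Dx↦r'^{-1}Dx.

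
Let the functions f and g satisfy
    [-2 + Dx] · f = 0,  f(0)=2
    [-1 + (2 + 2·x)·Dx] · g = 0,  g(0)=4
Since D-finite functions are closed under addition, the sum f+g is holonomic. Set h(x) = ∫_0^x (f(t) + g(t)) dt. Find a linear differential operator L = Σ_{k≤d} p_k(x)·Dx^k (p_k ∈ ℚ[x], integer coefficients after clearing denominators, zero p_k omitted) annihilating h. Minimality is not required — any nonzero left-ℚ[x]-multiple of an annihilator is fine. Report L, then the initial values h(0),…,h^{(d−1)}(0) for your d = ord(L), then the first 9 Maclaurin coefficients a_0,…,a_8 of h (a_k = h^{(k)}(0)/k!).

f: a_k = 2, 4, 4, 8/3, 4/3, 8/15, 8/45, 16/315, 4/315, …
g: a_k = 4, 2, -1/2, 1/4, -5/32, 7/64, -21/256, 33/512, -429/8192, …
Sum ⇒ L₀ = lclm(L_f,L_g) in ℚ(x)⟨Dx⟩.
h=∫h₀ ⇒ L = L₀·Dx.
L = (10 + 8·x)·Dx + (-17 - 32·x - 16·x^2)·Dx^2 + (6 + 14·x + 8·x^2)·Dx^3  (order 3).
h: a_k = 0, 6, 3, 7/6, 35/48, 113/480, 617/5760, 1103/80640, 18587/1290240, …
ICs: h(0) = 0, h′(0) = 6, h′′(0) = 6.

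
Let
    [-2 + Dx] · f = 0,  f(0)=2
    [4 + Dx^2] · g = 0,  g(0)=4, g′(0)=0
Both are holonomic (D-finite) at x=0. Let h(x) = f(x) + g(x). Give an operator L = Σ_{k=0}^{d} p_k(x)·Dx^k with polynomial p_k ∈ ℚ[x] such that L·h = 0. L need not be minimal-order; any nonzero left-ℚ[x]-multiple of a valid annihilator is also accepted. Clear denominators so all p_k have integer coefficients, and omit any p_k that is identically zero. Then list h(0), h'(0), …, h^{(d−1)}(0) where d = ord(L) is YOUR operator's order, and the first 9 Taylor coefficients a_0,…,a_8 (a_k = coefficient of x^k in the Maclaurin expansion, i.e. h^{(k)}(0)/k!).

L = -8 + 4·Dx - 2·Dx^2 + Dx^3  (order 3).
h: a_k = 6, 4, -4, 8/3, 4, 8/15, -8/45, 16/315, 4/105, …
ICs: h(0) = 6, h′(0) = 4, h′′(0) = -8.

f: a_k = 2, 4, 4, 8/3, 4/3, 8/15, 8/45, 16/315, 4/315, …
g: a_k = 4, 0, -8, 0, 8/3, 0, -16/45, 0, 8/315, …
h₀=f+g: left-lcm gives L₀, ord ≤ 3.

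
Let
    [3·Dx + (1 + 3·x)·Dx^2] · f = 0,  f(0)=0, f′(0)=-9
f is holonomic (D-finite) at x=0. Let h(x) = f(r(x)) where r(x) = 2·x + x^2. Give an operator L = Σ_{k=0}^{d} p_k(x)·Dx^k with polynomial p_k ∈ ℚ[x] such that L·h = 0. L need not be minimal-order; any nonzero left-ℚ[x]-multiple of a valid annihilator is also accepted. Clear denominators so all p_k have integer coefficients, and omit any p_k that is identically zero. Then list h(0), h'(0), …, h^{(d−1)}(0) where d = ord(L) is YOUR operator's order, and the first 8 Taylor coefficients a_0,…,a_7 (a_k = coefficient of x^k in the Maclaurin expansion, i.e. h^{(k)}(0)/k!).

L = (5 + 6·x + 3·x^2)·Dx + (1 + 7·x + 9·x^2 + 3·x^3)·Dx^2  (order 2).
h: a_k = 0, -18, 45, -162, 1323/2, -14418/5, 13095, -428166/7, …
ICs: h(0) = 0, h′(0) = -18.

f: a_k = 0, -9, 27/2, -27, 243/4, -729/5, 729/2, -6561/7, …
Change of var in L_f (x↦r) gives L₀.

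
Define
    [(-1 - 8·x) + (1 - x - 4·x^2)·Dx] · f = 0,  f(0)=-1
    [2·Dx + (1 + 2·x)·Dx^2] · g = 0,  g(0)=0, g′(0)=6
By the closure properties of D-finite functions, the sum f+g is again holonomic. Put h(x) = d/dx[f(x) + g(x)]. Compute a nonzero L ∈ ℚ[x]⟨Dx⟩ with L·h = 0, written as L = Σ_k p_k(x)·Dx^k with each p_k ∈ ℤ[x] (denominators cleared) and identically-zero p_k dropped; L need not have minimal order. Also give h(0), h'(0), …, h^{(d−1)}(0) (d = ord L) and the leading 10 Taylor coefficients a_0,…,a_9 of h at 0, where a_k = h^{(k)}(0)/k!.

f: a_k = -1, -1, -5, -9, -29, -65, -181, -441, -1165, -2929, …
g: a_k = 0, 6, -6, 8, -12, 96/5, -32, 384/7, -96, 512/3, …
h₀=f+g: left-lcm gives L₀, ord ≤ 3.
h₀' ⇒ L via d/dx closure of L₀.
L = (94 + 644·x + 1664·x^2 + 1920·x^3 + 1536·x^4) + (23 + 324·x + 1448·x^2 + 3072·x^3 + 3904·x^4 + 2560·x^5)·Dx + (-6 - 35·x - 53·x^2 + 98·x^3 + 528·x^4 + 864·x^5 + 512·x^6)·Dx^2  (order 2).
h: a_k = 5, -22, -3, -164, -229, -1278, -2703, -10088, -24825, -78962, …
ICs: h(0) = 5, h′(0) = -22.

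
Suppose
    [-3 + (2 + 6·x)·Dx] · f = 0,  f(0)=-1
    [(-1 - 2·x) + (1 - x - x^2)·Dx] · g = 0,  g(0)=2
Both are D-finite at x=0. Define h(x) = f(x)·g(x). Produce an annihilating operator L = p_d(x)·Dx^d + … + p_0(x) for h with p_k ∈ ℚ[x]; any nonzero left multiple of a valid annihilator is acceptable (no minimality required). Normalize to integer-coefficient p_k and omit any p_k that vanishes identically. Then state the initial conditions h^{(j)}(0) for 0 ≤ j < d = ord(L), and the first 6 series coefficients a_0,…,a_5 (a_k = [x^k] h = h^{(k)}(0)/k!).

f: a_k = -1, -3/2, 9/8, -27/16, 405/128, -1701/256, …
g: a_k = 2, 2, 4, 6, 10, 16, …
f·g: L₀ = L_f ⊗_s L_g, ord ≤ 1·1.
L = (5 + 7·x + 9·x^2) + (-2 - 4·x + 8·x^2 + 6·x^3)·Dx  (order 1).
h: a_k = -2, -5, -19/4, -105/8, -739/64, -4859/128, …
ICs: h(0) = -2.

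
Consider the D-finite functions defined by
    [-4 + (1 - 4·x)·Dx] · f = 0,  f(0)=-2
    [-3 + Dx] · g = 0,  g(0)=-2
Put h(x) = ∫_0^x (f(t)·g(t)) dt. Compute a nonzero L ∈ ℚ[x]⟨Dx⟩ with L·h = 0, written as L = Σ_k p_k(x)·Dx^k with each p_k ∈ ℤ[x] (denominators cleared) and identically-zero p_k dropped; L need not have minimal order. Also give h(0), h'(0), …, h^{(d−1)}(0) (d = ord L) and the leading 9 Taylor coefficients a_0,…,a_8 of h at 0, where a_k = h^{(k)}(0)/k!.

f: a_k = -2, -8, -32, -128, -512, -2048, -8192, -32768, -131072, …
g: a_k = -2, -6, -9, -9, -27/4, -81/20, -81/40, -243/280, -729/2240, …
Product ⇒ symmetric product L₀, ord ≤ 1.
Integrate: L := L₀·Dx.
L = (7 - 12·x)·Dx + (-1 + 4·x)·Dx^2  (order 2).
h: a_k = 0, 4, 14, 130/3, 269/2, 4331/10, 86701/60, 693689/140, 3884707/224, …
ICs: h(0) = 0, h′(0) = 4.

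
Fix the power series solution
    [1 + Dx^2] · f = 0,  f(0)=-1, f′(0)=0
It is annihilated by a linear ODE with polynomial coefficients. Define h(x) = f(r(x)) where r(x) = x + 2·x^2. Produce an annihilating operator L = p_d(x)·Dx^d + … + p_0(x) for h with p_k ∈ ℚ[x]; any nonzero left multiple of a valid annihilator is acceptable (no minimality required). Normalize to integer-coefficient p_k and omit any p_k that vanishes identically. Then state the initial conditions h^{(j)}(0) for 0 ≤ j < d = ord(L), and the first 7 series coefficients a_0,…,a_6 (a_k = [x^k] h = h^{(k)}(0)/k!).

f: a_k = -1, 0, 1/2, 0, -1/24, 0, 1/720, …
f∘r: x↦r, Dx↦Dx/r' in L_f ⇒ L₀.
L = (1 + 12·x + 48·x^2 + 64·x^3) - 4·Dx + (1 + 4·x)·Dx^2  (order 2).
h: a_k = -1, 0, 1/2, 2, 47/24, -1/3, -719/720, …
ICs: h(0) = -1, h′(0) = 0.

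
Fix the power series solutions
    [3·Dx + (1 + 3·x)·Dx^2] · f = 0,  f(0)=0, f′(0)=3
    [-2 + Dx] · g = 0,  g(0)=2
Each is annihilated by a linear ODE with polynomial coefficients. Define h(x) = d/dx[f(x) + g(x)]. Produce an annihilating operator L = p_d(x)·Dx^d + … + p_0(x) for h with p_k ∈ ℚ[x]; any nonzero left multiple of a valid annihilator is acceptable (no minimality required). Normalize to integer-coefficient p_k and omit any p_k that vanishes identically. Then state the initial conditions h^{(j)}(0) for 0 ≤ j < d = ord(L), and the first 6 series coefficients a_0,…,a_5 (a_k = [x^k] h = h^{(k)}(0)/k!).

f: a_k = 0, 3, -9/2, 9, -81/4, 243/5, …
g: a_k = 2, 4, 4, 8/3, 4/3, 8/15, …
Sum ⇒ L₀ = lclm(L_f,L_g) in ℚ(x)⟨Dx⟩.
h=h₀': d/dx-closure on L₀ ⇒ L.
L = (-48 - 36·x) + (14 - 24·x - 36·x^2)·Dx + (5 + 21·x + 18·x^2)·Dx^2  (order 2).
h: a_k = 7, -1, 35, -227/3, 737/3, -10919/15, …
ICs: h(0) = 7, h′(0) = -1.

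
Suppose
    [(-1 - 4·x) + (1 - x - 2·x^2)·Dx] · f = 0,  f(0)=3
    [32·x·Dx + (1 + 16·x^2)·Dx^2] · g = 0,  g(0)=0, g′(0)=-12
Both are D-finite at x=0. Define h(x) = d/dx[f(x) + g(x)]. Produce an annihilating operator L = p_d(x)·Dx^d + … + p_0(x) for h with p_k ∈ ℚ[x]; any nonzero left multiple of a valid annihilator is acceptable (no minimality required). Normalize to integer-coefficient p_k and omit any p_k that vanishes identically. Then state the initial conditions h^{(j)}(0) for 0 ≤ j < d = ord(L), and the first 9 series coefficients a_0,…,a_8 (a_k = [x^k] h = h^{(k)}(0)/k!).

L = (-96 + 384·x + 6912·x^2 + 15360·x^3 + 40704·x^4 + 12288·x^6) + (31 + 104·x - 392·x^2 + 736·x^3 + 14912·x^4 + 27904·x^5 + 3072·x^6 + 12288·x^7)·Dx + (-3 - 19·x - 128·x^2 - 152·x^3 - 1128·x^4 + 2496·x^5 + 2560·x^6 + 1024·x^7 + 2048·x^8)·Dx^2  (order 2).
h: a_k = -9, 18, 237, 132, -2757, 774, 50937, 4104, -777225, …
ICs: h(0) = -9, h′(0) = 18.

f: a_k = 3, 3, 9, 15, 33, 63, 129, 255, 513, …
g: a_k = 0, -12, 0, 64, 0, -3072/5, 0, 49152/7, 0, …
L₀ := lclm(L_f,L_g); ord L₀ ≤ 1+2.
h₀' ⇒ L via d/dx closure of L₀.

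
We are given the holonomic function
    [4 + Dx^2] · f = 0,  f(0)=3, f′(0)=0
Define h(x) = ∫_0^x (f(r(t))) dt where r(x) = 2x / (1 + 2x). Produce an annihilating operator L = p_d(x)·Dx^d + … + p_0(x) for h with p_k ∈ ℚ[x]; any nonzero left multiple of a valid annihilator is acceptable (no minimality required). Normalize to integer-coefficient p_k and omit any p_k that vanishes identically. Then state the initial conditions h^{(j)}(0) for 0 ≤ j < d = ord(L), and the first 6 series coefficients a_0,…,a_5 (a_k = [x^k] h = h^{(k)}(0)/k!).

f: a_k = 3, 0, -6, 0, 2, 0, …
Substitute x→r, Dx→(1/r')Dx; clear ⇒ L₀.
h=∫₀ˣh₀: take L = L₀·Dx.
L = 16·Dx + (4 + 24·x + 48·x^2 + 32·x^3)·Dx^2 + (1 + 8·x + 24·x^2 + 32·x^3 + 16·x^4)·Dx^3  (order 3).
h: a_k = 0, 3, 0, -8, 24, -256/5, …
ICs: h(0) = 0, h′(0) = 3, h′′(0) = 0.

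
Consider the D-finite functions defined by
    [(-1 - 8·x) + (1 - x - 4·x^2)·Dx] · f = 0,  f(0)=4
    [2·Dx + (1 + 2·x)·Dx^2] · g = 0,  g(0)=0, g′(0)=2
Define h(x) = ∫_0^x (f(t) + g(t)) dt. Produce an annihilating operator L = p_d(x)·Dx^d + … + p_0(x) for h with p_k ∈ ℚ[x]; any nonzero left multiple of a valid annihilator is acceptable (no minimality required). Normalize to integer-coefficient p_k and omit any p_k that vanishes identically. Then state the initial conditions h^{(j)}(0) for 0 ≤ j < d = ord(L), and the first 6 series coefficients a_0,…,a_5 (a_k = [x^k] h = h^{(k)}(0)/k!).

L = (94 + 644·x + 1664·x^2 + 1920·x^3 + 1536·x^4)·Dx^2 + (23 + 324·x + 1448·x^2 + 3072·x^3 + 3904·x^4 + 2560·x^5)·Dx^3 + (-6 - 35·x - 53·x^2 + 98·x^3 + 528·x^4 + 864·x^5 + 512·x^6)·Dx^4  (order 4).
h: a_k = 0, 4, 3, 6, 29/3, 112/5, …
ICs: h(0) = 0, h′(0) = 4, h′′(0) = 6, h′′′(0) = 36.

f: a_k = 4, 4, 20, 36, 116, 260, …
g: a_k = 0, 2, -2, 8/3, -4, 32/5, …
Weyl lclm of L_f,L_g ⇒ L₀ (ord ≤ 3).
Integrate: L := L₀·Dx.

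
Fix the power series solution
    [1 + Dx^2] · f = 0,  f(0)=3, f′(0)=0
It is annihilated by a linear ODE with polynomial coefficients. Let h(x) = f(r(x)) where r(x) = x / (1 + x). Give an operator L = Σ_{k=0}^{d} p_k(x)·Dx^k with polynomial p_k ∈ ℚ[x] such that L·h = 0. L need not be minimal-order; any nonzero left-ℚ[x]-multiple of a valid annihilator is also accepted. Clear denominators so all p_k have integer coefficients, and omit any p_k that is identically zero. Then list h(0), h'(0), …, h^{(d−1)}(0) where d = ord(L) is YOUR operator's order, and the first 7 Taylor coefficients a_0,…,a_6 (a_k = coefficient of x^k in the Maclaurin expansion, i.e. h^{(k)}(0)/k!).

f: a_k = 3, 0, -3/2, 0, 1/8, 0, -1/240, …
Substitute x→r, Dx→(1/r')Dx; clear ⇒ L₀.
L = 1 + (2 + 6·x + 6·x^2 + 2·x^3)·Dx + (1 + 4·x + 6·x^2 + 4·x^3 + x^4)·Dx^2  (order 2).
h: a_k = 3, 0, -3/2, 3, -35/8, 11/2, -1501/240, …
ICs: h(0) = 3, h′(0) = 0.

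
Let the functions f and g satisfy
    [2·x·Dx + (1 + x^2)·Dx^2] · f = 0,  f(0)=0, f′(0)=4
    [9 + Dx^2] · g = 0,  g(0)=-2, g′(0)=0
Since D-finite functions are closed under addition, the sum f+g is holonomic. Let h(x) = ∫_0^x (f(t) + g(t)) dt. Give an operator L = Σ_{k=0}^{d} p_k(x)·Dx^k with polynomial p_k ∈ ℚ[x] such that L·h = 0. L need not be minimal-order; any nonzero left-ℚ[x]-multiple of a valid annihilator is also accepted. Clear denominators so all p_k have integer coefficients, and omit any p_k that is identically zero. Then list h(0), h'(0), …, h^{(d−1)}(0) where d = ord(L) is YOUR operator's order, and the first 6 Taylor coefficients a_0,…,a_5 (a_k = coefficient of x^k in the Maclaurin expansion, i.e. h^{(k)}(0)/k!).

L = (-54·x + 540·x^3 + 162·x^5)·Dx^2 + (63 + 279·x^2 + 297·x^4 + 81·x^6)·Dx^3 + (-6·x + 60·x^3 + 18·x^5)·Dx^4 + (7 + 31·x^2 + 33·x^4 + 9·x^6)·Dx^5  (order 5).
h: a_k = 0, -2, 2, 3, -1/3, -27/20, …
ICs: h(0) = 0, h′(0) = -2, h′′(0) = 4, h′′′(0) = 18, h′′′′(0) = -8.

f: a_k = 0, 4, 0, -4/3, 0, 4/5, …
g: a_k = -2, 0, 9, 0, -27/4, 0, …
Sum ⇒ L₀ = lclm(L_f,L_g) in ℚ(x)⟨Dx⟩.
h=∫₀ˣh₀: take L = L₀·Dx.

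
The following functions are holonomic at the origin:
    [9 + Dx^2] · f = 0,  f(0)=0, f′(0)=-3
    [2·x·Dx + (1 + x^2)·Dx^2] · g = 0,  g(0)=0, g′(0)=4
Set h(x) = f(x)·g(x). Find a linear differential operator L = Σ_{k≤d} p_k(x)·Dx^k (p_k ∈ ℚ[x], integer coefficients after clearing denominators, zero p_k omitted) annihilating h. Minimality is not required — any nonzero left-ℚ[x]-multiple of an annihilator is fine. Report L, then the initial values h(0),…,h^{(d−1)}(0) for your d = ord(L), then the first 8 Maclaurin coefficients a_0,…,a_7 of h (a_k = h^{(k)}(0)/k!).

L = (1170 + 3834·x^2 + 4779·x^4 + 2916·x^6 + 729·x^8) + (396·x + 1044·x^3 + 972·x^5 + 324·x^7)·Dx + (220 + 768·x^2 + 1026·x^4 + 648·x^6 + 162·x^8)·Dx^2 + (44·x + 116·x^3 + 108·x^5 + 36·x^7)·Dx^3 + (10 + 38·x^2 + 55·x^4 + 36·x^6 + 9·x^8)·Dx^4  (order 4).
h: a_k = 0, 0, -12, 0, 22, 0, -33/2, 0, …
ICs: h(0) = 0, h′(0) = 0, h′′(0) = -24, h′′′(0) = 0.

f: a_k = 0, -3, 0, 9/2, 0, -81/40, 0, 243/560, …
g: a_k = 0, 4, 0, -4/3, 0, 4/5, 0, -4/7, …
Sym-product of L_f,L_g gives L₀ (≤ ord 4).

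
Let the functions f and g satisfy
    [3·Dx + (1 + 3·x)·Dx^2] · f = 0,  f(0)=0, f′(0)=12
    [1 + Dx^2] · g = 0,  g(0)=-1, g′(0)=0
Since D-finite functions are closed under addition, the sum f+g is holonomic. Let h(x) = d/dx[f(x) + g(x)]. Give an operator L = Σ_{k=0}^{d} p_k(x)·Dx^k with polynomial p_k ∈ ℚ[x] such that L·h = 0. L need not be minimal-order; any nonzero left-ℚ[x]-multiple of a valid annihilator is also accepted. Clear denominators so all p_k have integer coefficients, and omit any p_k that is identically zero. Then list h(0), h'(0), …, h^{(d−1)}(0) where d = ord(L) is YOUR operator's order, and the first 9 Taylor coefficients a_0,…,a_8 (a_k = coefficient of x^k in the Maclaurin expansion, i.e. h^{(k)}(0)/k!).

L = (165 + 18·x + 27·x^2) + (19 + 63·x + 27·x^2 + 27·x^3)·Dx + (165 + 18·x + 27·x^2)·Dx^2 + (19 + 63·x + 27·x^2 + 27·x^3)·Dx^3  (order 3).
h: a_k = 12, -35, 108, -1945/6, 972, -349919/120, 8748, -132269761/5040, 78732, …
ICs: h(0) = 12, h′(0) = -35, h′′(0) = 216.

f: a_k = 0, 12, -18, 36, -81, 972/5, -486, 8748/7, -6561/2, …
g: a_k = -1, 0, 1/2, 0, -1/24, 0, 1/720, 0, -1/40320, …
L₀ := lclm(L_f,L_g); ord L₀ ≤ 2+2.
Derive L from L₀ (diff closure).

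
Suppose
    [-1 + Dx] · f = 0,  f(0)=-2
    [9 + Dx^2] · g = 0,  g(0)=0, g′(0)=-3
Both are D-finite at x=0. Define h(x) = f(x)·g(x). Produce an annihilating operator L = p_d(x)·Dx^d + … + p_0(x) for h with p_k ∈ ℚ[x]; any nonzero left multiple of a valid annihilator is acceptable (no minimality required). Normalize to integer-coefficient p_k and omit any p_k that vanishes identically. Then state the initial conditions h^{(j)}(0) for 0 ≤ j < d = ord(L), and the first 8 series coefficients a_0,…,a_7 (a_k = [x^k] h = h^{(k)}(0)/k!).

f: a_k = -2, -2, -1, -1/3, -1/12, -1/60, -1/360, -1/2520, …
g: a_k = 0, -3, 0, 9/2, 0, -81/40, 0, 243/560, …
Sym-product of L_f,L_g gives L₀ (≤ ord 2).
L = 10 - 2·Dx + Dx^2  (order 2).
h: a_k = 0, 6, 6, -6, -8, -1/5, 13/5, 83/105, …
ICs: h(0) = 0, h′(0) = 6.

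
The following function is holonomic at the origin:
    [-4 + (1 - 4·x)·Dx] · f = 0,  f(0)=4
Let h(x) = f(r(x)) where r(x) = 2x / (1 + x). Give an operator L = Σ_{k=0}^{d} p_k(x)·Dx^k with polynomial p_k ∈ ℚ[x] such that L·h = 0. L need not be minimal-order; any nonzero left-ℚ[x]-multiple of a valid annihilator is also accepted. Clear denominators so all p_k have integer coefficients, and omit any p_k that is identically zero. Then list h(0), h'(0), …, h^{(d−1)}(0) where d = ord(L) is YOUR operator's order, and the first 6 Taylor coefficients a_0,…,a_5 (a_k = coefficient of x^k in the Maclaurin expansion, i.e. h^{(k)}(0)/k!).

f: a_k = 4, 16, 64, 256, 1024, 4096, …
L₀ from L_f via x↦r, Dx↦r'^{-1}Dx.
L = 8 + (-1 + 6·x + 7·x^2)·Dx  (order 1).
h: a_k = 4, 32, 224, 1568, 10976, 76832, …
ICs: h(0) = 4.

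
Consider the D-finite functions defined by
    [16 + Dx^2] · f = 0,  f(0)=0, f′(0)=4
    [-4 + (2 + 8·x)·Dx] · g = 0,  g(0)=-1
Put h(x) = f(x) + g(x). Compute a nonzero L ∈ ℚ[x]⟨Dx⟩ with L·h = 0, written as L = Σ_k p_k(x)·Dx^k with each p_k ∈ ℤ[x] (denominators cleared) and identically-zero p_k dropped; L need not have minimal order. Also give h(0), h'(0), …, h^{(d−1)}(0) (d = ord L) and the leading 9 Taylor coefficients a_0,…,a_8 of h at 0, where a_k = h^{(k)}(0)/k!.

L = (-224 - 1024·x - 2048·x^2) + (48 + 704·x + 3072·x^2 + 4096·x^3)·Dx + (-14 - 64·x - 128·x^2)·Dx^2 + (3 + 44·x + 192·x^2 + 256·x^3)·Dx^3  (order 3).
h: a_k = -1, 2, 2, -44/3, 10, -292/15, 84, -84184/315, 858, …
ICs: h(0) = -1, h′(0) = 2, h′′(0) = 4.

f: a_k = 0, 4, 0, -32/3, 0, 128/15, 0, -1024/315, 0, …
g: a_k = -1, -2, 2, -4, 10, -28, 84, -264, 858, …
Weyl lclm of L_f,L_g ⇒ L₀ (ord ≤ 3).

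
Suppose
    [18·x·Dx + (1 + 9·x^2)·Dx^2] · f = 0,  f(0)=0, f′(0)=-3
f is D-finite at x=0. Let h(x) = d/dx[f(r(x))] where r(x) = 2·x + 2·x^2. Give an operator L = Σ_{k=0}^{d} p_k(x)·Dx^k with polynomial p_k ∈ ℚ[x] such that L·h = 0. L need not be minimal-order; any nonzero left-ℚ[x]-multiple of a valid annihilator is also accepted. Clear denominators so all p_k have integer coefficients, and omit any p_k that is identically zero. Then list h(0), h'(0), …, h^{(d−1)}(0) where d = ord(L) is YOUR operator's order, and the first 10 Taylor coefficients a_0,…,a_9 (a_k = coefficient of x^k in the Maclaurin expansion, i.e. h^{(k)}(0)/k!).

f: a_k = 0, -3, 0, 9, 0, -243/5, 0, 2187/7, 0, -2187, …
Substitute x→r, Dx→(1/r')Dx; clear ⇒ L₀.
h₀' ⇒ L via d/dx closure of L₀.
L = (-2 + 72·x + 288·x^2 + 432·x^3 + 216·x^4) + (1 + 2·x + 36·x^2 + 144·x^3 + 180·x^4 + 72·x^5)·Dx  (order 1).
h: a_k = -6, -12, 216, 864, -6696, -46224, 171072, 2115072, -2589408, -86795712, …
ICs: h(0) = -6.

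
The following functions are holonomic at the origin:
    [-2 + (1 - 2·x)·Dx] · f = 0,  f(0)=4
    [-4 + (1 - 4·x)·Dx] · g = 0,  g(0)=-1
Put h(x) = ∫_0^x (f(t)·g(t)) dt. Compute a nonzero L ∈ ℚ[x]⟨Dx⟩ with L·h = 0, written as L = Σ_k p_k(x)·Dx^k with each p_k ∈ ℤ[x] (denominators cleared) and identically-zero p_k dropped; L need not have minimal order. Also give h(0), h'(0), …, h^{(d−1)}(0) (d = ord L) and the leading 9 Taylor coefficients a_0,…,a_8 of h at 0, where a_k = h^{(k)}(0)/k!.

L = (-6 + 16·x)·Dx + (1 - 6·x + 8·x^2)·Dx^2  (order 2).
h: a_k = 0, -4, -12, -112/3, -120, -1984/5, -1344, -32512/7, -16320, …
ICs: h(0) = 0, h′(0) = -4.

f: a_k = 4, 8, 16, 32, 64, 128, 256, 512, 1024, …
g: a_k = -1, -4, -16, -64, -256, -1024, -4096, -16384, -65536, …
Product ⇒ symmetric product L₀, ord ≤ 1.
∫: right-multiply L₀ by Dx.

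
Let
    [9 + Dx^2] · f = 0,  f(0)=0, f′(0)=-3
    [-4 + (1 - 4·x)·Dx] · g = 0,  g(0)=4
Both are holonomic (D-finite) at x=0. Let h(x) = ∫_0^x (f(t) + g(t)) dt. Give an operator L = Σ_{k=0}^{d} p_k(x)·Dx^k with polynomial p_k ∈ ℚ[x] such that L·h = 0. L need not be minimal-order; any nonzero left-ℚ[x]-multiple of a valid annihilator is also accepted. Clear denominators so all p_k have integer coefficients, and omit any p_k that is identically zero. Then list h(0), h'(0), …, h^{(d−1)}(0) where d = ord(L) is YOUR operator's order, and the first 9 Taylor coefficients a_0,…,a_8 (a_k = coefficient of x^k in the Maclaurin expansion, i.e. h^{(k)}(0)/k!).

L = (-3780 + 2592·x - 5184·x^2)·Dx + (369 - 2124·x + 3888·x^2 - 5184·x^3)·Dx^2 + (-420 + 288·x - 576·x^2)·Dx^3 + (41 - 236·x + 432·x^2 - 576·x^3)·Dx^4  (order 4).
h: a_k = 0, 4, 13/2, 64/3, 521/8, 1024/5, 163759/240, 16384/7, 36700403/4480, …
ICs: h(0) = 0, h′(0) = 4, h′′(0) = 13, h′′′(0) = 128.

f: a_k = 0, -3, 0, 9/2, 0, -81/40, 0, 243/560, 0, …
g: a_k = 4, 16, 64, 256, 1024, 4096, 16384, 65536, 262144, …
f+g: L₀ = lclm(L_f,L_g), ord ≤ 2+1.
h=∫h₀ ⇒ L = L₀·Dx.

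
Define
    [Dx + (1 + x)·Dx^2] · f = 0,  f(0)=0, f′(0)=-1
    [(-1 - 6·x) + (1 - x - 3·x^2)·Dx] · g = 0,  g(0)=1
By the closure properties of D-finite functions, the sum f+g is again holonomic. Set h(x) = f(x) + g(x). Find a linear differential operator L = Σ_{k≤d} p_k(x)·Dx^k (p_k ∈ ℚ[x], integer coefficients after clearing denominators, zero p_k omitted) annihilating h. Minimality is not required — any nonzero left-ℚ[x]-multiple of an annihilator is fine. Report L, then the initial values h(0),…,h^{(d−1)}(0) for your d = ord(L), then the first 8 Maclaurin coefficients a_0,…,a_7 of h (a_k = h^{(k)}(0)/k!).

f: a_k = 0, -1, 1/2, -1/3, 1/4, -1/5, 1/6, -1/7, …
g: a_k = 1, 1, 4, 7, 19, 40, 97, 217, …
h₀=f+g: left-lcm gives L₀, ord ≤ 3.
L = (-58 - 350·x - 636·x^2 - 756·x^3 - 324·x^4)·Dx + (-40 - 364·x - 976·x^2 - 1632·x^3 - 1530·x^4 - 540·x^5)·Dx^2 + (9 + 31·x + 27·x^2 - 115·x^3 - 345·x^4 - 333·x^5 - 108·x^6)·Dx^3  (order 3).
h: a_k = 1, 0, 9/2, 20/3, 77/4, 199/5, 583/6, 1518/7, …
ICs: h(0) = 1, h′(0) = 0, h′′(0) = 9.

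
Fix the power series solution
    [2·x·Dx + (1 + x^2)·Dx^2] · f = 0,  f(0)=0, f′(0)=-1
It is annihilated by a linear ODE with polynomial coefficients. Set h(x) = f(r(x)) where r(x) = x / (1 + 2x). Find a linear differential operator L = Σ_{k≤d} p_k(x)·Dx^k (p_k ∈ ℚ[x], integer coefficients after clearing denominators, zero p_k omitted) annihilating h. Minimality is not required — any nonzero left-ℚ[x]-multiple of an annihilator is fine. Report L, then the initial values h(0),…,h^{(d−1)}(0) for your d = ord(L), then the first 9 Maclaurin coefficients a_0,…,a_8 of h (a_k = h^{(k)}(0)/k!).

L = (4 + 10·x)·Dx + (1 + 4·x + 5·x^2)·Dx^2  (order 2).
h: a_k = 0, -1, 2, -11/3, 6, -41/5, 22/3, 29/7, -42, …
ICs: h(0) = 0, h′(0) = -1.

f: a_k = 0, -1, 0, 1/3, 0, -1/5, 0, 1/7, 0, …
f∘r: x↦r, Dx↦Dx/r' in L_f ⇒ L₀.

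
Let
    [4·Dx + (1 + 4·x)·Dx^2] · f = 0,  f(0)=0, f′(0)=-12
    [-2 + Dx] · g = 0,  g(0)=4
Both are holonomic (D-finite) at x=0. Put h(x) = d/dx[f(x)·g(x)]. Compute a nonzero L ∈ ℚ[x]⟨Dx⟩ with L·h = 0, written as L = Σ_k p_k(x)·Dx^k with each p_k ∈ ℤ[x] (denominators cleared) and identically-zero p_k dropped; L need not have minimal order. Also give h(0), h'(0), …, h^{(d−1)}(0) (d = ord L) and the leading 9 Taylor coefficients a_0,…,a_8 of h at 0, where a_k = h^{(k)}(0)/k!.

L = (20 - 32·x + 64·x^2) + (-8 + 16·x - 64·x^2)·Dx + (-1 + 16·x^2)·Dx^2  (order 2).
h: a_k = -48, 0, -480, 1536, -6688, 27136, -1653056/15, 6682624/15, -12576224/7, …
ICs: h(0) = -48, h′(0) = 0.

f: a_k = 0, -12, 24, -64, 192, -3072/5, 2048, -49152/7, 24576, …
g: a_k = 4, 8, 8, 16/3, 8/3, 16/15, 16/45, 32/315, 8/315, …
Product ⇒ symmetric product L₀, ord ≤ 2.
h₀' ⇒ L via d/dx closure of L₀.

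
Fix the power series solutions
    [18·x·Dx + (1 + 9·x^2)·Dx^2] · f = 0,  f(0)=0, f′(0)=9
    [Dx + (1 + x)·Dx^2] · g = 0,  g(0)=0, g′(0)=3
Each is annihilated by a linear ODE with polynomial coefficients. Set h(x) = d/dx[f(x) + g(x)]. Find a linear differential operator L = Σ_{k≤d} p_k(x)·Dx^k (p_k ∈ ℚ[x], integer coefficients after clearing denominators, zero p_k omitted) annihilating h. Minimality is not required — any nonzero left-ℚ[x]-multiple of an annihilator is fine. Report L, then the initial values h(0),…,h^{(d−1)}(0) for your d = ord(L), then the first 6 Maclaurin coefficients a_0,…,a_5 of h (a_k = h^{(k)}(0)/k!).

f: a_k = 0, 9, 0, -27, 0, 729/5, …
g: a_k = 0, 3, -3/2, 1, -3/4, 3/5, …
f+g: L₀ = lclm(L_f,L_g), ord ≤ 2+2.
h₀' ⇒ L via d/dx closure of L₀.
L = (-18 - 54·x + 486·x^2 + 162·x^3) + (-20 - 36·x + 432·x^2 + 972·x^3 + 324·x^4)·Dx + (-1 + 17·x + 18·x^2 + 162·x^3 + 243·x^4 + 81·x^5)·Dx^2  (order 2).
h: a_k = 12, -3, -78, -3, 732, -3, …
ICs: h(0) = 12, h′(0) = -3.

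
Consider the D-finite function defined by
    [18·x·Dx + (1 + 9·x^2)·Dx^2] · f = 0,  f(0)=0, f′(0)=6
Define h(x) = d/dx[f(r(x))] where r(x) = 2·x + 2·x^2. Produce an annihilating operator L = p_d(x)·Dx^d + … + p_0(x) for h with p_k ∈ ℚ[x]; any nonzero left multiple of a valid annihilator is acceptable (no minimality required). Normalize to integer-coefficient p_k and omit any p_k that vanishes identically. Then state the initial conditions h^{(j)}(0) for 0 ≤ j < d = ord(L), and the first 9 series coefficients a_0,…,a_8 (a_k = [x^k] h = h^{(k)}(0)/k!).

f: a_k = 0, 6, 0, -18, 0, 486/5, 0, -4374/7, 0, …
Substitute x→r, Dx→(1/r')Dx; clear ⇒ L₀.
h=h₀': d/dx-closure on L₀ ⇒ L.
L = (-2 + 72·x + 288·x^2 + 432·x^3 + 216·x^4) + (1 + 2·x + 36·x^2 + 144·x^3 + 180·x^4 + 72·x^5)·Dx  (order 1).
h: a_k = 12, 24, -432, -1728, 13392, 92448, -342144, -4230144, 5178816, …
ICs: h(0) = 12.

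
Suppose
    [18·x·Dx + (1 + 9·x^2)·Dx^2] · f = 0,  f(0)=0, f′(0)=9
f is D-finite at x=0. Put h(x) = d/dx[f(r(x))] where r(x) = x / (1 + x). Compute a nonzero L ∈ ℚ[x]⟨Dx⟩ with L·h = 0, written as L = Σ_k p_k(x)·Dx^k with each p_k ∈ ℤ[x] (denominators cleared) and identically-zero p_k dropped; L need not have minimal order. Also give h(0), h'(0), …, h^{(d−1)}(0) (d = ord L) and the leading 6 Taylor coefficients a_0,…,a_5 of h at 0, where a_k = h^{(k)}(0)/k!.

f: a_k = 0, 9, 0, -27, 0, 729/5, …
Substitute x→r, Dx→(1/r')Dx; clear ⇒ L₀.
h=h₀': d/dx-closure on L₀ ⇒ L.
L = (2 + 20·x) + (1 + 2·x + 10·x^2)·Dx  (order 1).
h: a_k = 9, -18, -54, 288, -36, -2808, …
ICs: h(0) = 9.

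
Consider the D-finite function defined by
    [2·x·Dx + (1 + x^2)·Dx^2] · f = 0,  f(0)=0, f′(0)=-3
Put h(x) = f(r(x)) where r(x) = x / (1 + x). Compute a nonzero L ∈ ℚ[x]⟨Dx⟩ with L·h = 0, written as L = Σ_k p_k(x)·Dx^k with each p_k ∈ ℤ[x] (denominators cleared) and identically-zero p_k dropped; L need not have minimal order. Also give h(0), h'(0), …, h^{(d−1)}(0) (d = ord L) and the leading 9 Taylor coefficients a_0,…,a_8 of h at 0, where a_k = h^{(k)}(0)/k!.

f: a_k = 0, -3, 0, 1, 0, -3/5, 0, 3/7, 0, …
Change of var in L_f (x↦r) gives L₀.
L = (2 + 4·x)·Dx + (1 + 2·x + 2·x^2)·Dx^2  (order 2).
h: a_k = 0, -3, 3, -2, 0, 12/5, -4, 24/7, 0, …
ICs: h(0) = 0, h′(0) = -3.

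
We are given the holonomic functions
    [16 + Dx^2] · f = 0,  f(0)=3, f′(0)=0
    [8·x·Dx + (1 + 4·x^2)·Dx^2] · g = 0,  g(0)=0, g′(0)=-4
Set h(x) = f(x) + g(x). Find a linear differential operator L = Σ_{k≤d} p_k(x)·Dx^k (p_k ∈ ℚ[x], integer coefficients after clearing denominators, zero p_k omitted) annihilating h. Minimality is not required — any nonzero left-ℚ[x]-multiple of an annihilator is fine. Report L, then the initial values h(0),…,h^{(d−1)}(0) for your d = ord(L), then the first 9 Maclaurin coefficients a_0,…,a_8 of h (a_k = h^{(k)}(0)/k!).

L = (-512·x + 5120·x^3 + 4096·x^5)·Dx + (16 + 512·x^2 + 2304·x^4 + 2048·x^6)·Dx^2 + (-32·x + 320·x^3 + 256·x^5)·Dx^3 + (1 + 32·x^2 + 144·x^4 + 128·x^6)·Dx^4  (order 4).
h: a_k = 3, -4, -24, 16/3, 32, -64/5, -256/15, 256/7, 512/105, …
ICs: h(0) = 3, h′(0) = -4, h′′(0) = -48, h′′′(0) = 32.

f: a_k = 3, 0, -24, 0, 32, 0, -256/15, 0, 512/105, …
g: a_k = 0, -4, 0, 16/3, 0, -64/5, 0, 256/7, 0, …
Sum ⇒ L₀ = lclm(L_f,L_g) in ℚ(x)⟨Dx⟩.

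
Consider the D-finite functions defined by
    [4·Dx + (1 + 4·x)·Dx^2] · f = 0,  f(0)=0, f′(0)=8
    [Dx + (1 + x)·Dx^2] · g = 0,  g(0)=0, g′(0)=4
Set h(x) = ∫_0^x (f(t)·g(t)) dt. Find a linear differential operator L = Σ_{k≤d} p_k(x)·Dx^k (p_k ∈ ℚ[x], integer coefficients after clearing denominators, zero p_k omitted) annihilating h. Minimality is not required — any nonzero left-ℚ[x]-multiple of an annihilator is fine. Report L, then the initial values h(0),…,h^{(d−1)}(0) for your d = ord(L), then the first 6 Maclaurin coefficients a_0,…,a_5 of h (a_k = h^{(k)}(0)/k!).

f: a_k = 0, 8, -16, 128/3, -128, 2048/5, …
g: a_k = 0, 4, -2, 4/3, -1, 4/5, …
L₀ := L_f ⊗_s L_g (sym. prod.), ord ≤ 4.
h=∫h₀ ⇒ L = L₀·Dx.
L = (136 + 320·x + 256·x^2)·Dx^2 + (290 + 1464·x + 2400·x^2 + 1280·x^3)·Dx^3 + (92 + 740·x + 1992·x^2 + 2240·x^3 + 896·x^4)·Dx^4 + (5 + 58·x + 245·x^2 + 464·x^3 + 400·x^4 + 128·x^5)·Dx^5  (order 5).
h: a_k = 0, 0, 0, 32/3, -20, 128/3, …
ICs: h(0) = 0, h′(0) = 0, h′′(0) = 0, h′′′(0) = 64, h′′′′(0) = -480.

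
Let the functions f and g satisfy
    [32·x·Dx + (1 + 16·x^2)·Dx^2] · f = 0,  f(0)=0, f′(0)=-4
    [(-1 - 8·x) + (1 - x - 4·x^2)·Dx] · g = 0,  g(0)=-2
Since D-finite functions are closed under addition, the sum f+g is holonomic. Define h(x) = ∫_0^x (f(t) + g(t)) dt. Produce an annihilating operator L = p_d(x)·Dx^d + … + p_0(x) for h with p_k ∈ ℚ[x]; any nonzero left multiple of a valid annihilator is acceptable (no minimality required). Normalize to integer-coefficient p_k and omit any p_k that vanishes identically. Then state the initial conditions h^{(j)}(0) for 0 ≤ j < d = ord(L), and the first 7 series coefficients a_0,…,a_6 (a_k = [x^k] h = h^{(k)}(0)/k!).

L = (160 - 640·x - 14848·x^2 - 36864·x^3 - 178176·x^4 - 98304·x^6)·Dx^2 + (-43 - 336·x - 16·x^2 - 3072·x^3 - 35072·x^4 - 124928·x^5 - 12288·x^6 - 98304·x^7)·Dx^3 + (5 + 23·x + 272·x^2 + 16·x^3 + 2368·x^4 - 5888·x^5 - 12288·x^6 - 4096·x^7 - 16384·x^8)·Dx^4  (order 4).
h: a_k = 0, -2, -3, -10/3, 5/6, -58/5, -279/5, …
ICs: h(0) = 0, h′(0) = -2, h′′(0) = -6, h′′′(0) = -20.

f: a_k = 0, -4, 0, 64/3, 0, -1024/5, 0, …
g: a_k = -2, -2, -10, -18, -58, -130, -362, …
L₀ := lclm(L_f,L_g); ord L₀ ≤ 2+1.
∫: right-multiply L₀ by Dx.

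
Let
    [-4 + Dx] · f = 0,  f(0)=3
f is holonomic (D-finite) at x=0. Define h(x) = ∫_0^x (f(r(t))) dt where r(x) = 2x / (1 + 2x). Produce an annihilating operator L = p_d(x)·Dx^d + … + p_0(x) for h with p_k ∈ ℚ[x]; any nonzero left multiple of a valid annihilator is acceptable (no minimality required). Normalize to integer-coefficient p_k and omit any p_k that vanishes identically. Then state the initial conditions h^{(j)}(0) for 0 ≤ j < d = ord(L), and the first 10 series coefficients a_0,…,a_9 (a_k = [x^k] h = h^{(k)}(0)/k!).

f: a_k = 3, 12, 24, 32, 32, 128/5, 256/15, 1024/105, 512/105, 2048/945, …
L₀ from L_f via x↦r, Dx↦r'^{-1}Dx.
∫: right-multiply L₀ by Dx.
L = -8·Dx + (1 + 4·x + 4·x^2)·Dx^2  (order 2).
h: a_k = 0, 3, 12, 16, -8, -64/5, 448/15, -2816/105, -1088/105, 80896/945, …
ICs: h(0) = 0, h′(0) = 3.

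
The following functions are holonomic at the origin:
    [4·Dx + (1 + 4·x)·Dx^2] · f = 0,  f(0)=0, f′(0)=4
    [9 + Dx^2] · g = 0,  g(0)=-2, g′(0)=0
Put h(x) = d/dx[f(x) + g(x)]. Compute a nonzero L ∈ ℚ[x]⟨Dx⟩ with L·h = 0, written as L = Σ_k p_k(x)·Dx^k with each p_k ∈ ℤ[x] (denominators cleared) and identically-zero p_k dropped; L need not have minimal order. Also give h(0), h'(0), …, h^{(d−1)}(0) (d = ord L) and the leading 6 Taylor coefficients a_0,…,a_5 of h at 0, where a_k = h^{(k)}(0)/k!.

f: a_k = 0, 4, -8, 64/3, -64, 1024/5, …
g: a_k = -2, 0, 9, 0, -27/4, 0, …
Sum ⇒ L₀ = lclm(L_f,L_g) in ℚ(x)⟨Dx⟩.
Differentiate: ansatz ord ≤ ord L₀ ⇒ L.
L = (3780 + 2592·x + 5184·x^2) + (369 + 2124·x + 3888·x^2 + 5184·x^3)·Dx + (420 + 288·x + 576·x^2)·Dx^2 + (41 + 236·x + 432·x^2 + 576·x^3)·Dx^3  (order 3).
h: a_k = 4, 2, 64, -283, 1024, -81677/20, …
ICs: h(0) = 4, h′(0) = 2, h′′(0) = 128.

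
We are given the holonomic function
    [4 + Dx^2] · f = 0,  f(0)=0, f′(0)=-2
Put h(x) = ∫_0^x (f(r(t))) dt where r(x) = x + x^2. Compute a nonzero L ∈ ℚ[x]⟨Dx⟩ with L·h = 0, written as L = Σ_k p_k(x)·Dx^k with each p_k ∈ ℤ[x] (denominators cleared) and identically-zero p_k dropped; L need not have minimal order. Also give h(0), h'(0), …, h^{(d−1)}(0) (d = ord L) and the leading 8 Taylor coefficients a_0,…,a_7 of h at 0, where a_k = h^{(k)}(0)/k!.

f: a_k = 0, -2, 0, 4/3, 0, -4/15, 0, 8/315, …
Substitute x→r, Dx→(1/r')Dx; clear ⇒ L₀.
∫: right-multiply L₀ by Dx.
L = (4 + 24·x + 48·x^2 + 32·x^3)·Dx - 2·Dx^2 + (1 + 2·x)·Dx^3  (order 3).
h: a_k = 0, 0, -1, -2/3, 1/3, 4/5, 28/45, 0, …
ICs: h(0) = 0, h′(0) = 0, h′′(0) = -2.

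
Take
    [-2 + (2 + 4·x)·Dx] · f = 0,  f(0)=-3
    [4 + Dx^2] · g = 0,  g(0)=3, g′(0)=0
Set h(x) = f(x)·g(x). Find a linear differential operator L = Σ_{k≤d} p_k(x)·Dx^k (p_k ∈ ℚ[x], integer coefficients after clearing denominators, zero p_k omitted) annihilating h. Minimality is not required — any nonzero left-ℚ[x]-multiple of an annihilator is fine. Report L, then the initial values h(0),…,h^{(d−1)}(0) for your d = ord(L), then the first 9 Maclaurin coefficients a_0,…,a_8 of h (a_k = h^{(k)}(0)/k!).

f: a_k = -3, -3, 3/2, -3/2, 15/8, -21/8, 63/16, -99/16, 1287/128, …
g: a_k = 3, 0, -6, 0, 2, 0, -4/15, 0, 2/105, …
Sym-product of L_f,L_g gives L₀ (≤ ord 2).
L = (7 + 16·x + 16·x^2) + (-2 - 4·x)·Dx + (1 + 4·x + 4·x^2)·Dx^2  (order 2).
h: a_k = -9, -9, 45/2, 27/2, -75/8, -39/8, 349/80, -401/80, 44047/4480, …
ICs: h(0) = -9, h′(0) = -9.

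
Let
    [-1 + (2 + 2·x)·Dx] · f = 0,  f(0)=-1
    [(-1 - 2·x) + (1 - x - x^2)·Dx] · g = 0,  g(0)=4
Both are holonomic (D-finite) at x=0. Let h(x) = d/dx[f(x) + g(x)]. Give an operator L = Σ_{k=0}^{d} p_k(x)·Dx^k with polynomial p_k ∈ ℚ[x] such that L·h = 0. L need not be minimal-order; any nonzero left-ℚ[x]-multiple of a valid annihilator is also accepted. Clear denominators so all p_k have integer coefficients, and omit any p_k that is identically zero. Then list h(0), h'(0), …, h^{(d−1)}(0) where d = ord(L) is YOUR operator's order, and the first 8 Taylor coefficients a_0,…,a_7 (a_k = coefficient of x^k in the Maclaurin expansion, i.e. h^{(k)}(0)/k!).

f: a_k = -1, -1/2, 1/8, -1/16, 5/128, -7/256, 21/1024, -33/2048, …
g: a_k = 4, 4, 8, 12, 20, 32, 52, 84, …
f+g: L₀ = lclm(L_f,L_g), ord ≤ 1+1.
h=h₀': d/dx-closure on L₀ ⇒ L.
L = (-48 - 138·x - 156·x^2 - 84·x^3 - 30·x^4) + (-69 - 336·x - 615·x^2 - 576·x^3 - 321·x^4 - 90·x^5)·Dx + (18 + 42·x + 6·x^2 - 82·x^3 - 126·x^4 - 82·x^5 - 20·x^6)·Dx^2  (order 2).
h: a_k = 7/2, 65/4, 573/16, 2565/32, 40925/256, 159807/512, 1203993/2048, 4456877/4096, …
ICs: h(0) = 7/2, h′(0) = 65/4.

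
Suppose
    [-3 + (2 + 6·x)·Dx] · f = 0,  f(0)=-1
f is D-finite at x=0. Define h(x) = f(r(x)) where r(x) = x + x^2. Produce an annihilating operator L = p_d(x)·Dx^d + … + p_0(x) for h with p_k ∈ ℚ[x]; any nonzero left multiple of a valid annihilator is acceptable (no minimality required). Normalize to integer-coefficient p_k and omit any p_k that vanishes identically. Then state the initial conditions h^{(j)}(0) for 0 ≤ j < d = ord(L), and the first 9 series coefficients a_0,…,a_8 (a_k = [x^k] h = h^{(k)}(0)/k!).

f: a_k = -1, -3/2, 9/8, -27/16, 405/128, -1701/256, 15309/1024, -72171/2048, 2814669/32768, …
f∘r: x↦r, Dx↦Dx/r' in L_f ⇒ L₀.
L = (-3 - 6·x) + (2 + 6·x + 6·x^2)·Dx  (order 1).
h: a_k = -1, -3/2, -3/8, 9/16, -99/128, 243/256, -999/1024, 1377/2048, 6237/32768, …
ICs: h(0) = -1.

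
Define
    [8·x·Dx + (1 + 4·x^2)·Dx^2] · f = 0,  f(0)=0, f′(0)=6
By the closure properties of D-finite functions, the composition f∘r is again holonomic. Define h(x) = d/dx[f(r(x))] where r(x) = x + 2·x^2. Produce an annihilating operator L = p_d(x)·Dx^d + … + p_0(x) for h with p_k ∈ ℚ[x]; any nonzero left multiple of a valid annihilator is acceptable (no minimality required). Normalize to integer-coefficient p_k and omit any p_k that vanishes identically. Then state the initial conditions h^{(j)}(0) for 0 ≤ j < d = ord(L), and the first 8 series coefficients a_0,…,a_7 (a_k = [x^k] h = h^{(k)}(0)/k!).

L = (-4 + 8·x + 64·x^2 + 192·x^3 + 192·x^4) + (1 + 4·x + 4·x^2 + 32·x^3 + 80·x^4 + 64·x^5)·Dx  (order 1).
h: a_k = 6, 24, -24, -192, -384, 768, 4992, 6144, …
ICs: h(0) = 6.

f: a_k = 0, 6, 0, -8, 0, 96/5, 0, -384/7, …
Substitute x→r, Dx→(1/r')Dx; clear ⇒ L₀.
Differentiate: ansatz ord ≤ ord L₀ ⇒ L.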